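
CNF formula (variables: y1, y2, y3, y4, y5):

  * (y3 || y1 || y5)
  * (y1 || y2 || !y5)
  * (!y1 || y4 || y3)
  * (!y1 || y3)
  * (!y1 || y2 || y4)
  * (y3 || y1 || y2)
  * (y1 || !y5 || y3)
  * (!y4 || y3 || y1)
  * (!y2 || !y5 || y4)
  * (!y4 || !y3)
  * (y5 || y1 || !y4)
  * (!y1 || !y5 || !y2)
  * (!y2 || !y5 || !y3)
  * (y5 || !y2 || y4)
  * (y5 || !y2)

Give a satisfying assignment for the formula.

y1 = False, y2 = False, y3 = True, y4 = False, y5 = False

Branch on y1: take y1 = False.
Try y2 = False.
  then y5 is forced to False.
  then y3 is forced to True.
  then y4 is forced to False.
Every clause has at least one true literal under this assignment.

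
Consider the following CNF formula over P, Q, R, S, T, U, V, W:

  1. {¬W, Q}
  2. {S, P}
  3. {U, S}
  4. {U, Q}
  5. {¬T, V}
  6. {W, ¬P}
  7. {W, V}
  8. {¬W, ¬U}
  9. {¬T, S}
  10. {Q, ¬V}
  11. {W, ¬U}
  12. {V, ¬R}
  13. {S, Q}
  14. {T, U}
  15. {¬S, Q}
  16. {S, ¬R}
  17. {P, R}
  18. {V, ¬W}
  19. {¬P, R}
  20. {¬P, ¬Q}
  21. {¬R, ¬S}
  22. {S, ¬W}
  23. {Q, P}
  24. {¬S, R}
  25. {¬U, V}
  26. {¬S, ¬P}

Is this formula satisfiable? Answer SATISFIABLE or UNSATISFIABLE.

S = True:
  propagation gives Q=True, P=False, R=True; an empty clause results — contradiction.
S = False:
  propagation gives P=True, U=True, W=True; an empty clause results — contradiction.
Every branch closes, so no satisfying assignment exists.

UNSATISFIABLE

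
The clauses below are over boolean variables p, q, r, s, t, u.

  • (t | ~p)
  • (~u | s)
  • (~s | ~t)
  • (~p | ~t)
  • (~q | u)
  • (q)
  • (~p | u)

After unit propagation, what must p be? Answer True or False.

(q) is a unit clause: q = True.
From (u | ~q) and q = True: u = True.
In (s | ~u), ~u is now false; s must hold, so s = True.
From (~t | ~s) and s = True: t = False.
In (t | ~p), t is now false; ~p must hold, so p = False.

False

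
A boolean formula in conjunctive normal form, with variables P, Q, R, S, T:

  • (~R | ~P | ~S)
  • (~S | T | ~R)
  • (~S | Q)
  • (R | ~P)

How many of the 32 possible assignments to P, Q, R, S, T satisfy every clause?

Case analysis on R and S:
  R=T, S=T: remaining (P,Q,T) ∈ {(F,T,T)} — 1.
  R=T, S=F: P, Q, T free → 2^3 = 8.
  R=F, S=T: remaining (P,Q,T) ∈ {(F,T,F); (F,T,T)} — 2.
  R=F, S=F: remaining (P,Q,T) ∈ {(F,F,F); (F,F,T); (F,T,F); (F,T,T)} — 4.
Total: 1 + 8 + 2 + 4 = 15.

15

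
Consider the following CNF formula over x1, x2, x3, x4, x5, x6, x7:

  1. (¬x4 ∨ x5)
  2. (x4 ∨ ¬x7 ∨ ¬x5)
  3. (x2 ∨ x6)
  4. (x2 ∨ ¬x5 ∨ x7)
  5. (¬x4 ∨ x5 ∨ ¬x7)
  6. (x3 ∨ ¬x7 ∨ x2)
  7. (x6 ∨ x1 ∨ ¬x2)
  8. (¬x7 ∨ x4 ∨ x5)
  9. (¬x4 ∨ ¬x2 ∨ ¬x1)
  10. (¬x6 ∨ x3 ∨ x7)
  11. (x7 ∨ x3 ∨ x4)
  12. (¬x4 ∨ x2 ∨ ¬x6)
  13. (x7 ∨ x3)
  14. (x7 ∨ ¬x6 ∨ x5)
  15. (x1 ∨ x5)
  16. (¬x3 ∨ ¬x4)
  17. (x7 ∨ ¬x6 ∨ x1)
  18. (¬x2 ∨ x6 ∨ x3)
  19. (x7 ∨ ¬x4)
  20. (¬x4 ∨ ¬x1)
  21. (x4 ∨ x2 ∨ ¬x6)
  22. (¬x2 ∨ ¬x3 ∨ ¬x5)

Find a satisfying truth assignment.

x1=False, x2=True, x3=False, x4=True, x5=True, x6=True, x7=True

Set x1 = False and propagate.
  then x5 is forced to True.
Try x2 = True.
  then x6 is forced to True.
  then x7 is forced to True.
  then x4 is forced to True.
  then x3 is forced to False.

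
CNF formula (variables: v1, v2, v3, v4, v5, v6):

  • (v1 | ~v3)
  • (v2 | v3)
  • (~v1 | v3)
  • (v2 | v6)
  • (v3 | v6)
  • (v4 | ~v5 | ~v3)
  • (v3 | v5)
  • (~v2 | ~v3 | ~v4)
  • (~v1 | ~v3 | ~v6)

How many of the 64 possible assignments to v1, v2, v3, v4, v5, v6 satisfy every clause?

The models are:
  v1=0 v2=1 v3=0 v4=0 v5=1 v6=1
  v1=0 v2=1 v3=0 v4=1 v5=1 v6=1
  v1=1 v2=1 v3=1 v4=0 v5=0 v6=0
Count: 3.

3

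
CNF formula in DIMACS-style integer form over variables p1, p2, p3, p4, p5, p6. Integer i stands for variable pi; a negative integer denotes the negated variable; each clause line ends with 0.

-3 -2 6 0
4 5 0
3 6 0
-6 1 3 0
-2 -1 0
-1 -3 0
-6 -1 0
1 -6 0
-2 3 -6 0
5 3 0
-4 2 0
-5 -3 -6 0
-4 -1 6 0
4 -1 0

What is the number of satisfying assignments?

1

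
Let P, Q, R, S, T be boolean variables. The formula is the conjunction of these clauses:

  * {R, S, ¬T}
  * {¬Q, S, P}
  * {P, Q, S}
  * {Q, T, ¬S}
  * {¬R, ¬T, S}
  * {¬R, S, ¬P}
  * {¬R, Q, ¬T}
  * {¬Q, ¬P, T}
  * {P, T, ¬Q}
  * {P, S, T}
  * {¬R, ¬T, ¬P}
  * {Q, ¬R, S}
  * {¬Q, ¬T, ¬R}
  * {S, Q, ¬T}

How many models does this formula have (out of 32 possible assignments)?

5

The models are:
  P=F Q=F R=F S=T T=T
  P=F Q=T R=F S=T T=T
  P=T Q=F R=F S=F T=F
  P=T Q=F R=F S=T T=T
  P=T Q=T R=F S=T T=T
That's 5 in total.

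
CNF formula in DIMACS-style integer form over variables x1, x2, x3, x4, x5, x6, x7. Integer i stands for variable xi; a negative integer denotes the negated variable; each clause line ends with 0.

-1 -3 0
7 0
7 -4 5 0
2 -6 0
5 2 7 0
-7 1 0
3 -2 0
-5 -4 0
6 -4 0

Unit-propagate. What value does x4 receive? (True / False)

(x7) stands alone — x7 = True.
(x1 | ~x7) with x7 = True leaves only x1, so x1 = True.
From (~x3 | ~x1) and x1 = True: x3 = False.
(~x2 | x3): since x3 = False, the clause reduces to (~x2). x2 = False.
(~x6 | x2): since x2 = False, the clause reduces to (~x6). x6 = False.
(x6 | ~x4) with x6 = False leaves only ~x4, so x4 = False.

False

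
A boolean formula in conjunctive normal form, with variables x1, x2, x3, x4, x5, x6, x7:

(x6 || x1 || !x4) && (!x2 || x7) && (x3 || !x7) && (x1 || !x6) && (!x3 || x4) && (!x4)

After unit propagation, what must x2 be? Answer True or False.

False

Unit clause (!x4) sets x4 = False.
(x4 || !x3): since x4 = False, the clause reduces to (!x3). x3 = False.
(x3 || !x7) with x3 = False leaves only !x7, so x7 = False.
(x7 || !x2) with x7 = False leaves only !x2, so x2 = False.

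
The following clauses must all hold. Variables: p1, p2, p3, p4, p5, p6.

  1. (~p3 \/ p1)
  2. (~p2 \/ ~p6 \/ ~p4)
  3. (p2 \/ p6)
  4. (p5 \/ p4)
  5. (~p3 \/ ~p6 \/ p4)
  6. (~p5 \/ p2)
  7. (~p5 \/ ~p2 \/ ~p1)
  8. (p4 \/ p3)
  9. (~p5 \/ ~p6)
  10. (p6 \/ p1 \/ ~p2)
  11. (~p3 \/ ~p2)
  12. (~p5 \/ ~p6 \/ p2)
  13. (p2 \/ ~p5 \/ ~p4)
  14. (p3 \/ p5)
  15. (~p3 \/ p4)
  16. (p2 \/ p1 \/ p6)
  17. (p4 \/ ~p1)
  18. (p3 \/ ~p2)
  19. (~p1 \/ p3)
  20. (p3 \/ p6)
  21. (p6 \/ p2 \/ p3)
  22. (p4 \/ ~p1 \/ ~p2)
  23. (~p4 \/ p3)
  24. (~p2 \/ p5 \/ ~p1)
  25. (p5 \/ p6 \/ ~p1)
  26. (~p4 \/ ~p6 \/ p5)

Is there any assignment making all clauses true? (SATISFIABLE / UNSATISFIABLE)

UNSATISFIABLE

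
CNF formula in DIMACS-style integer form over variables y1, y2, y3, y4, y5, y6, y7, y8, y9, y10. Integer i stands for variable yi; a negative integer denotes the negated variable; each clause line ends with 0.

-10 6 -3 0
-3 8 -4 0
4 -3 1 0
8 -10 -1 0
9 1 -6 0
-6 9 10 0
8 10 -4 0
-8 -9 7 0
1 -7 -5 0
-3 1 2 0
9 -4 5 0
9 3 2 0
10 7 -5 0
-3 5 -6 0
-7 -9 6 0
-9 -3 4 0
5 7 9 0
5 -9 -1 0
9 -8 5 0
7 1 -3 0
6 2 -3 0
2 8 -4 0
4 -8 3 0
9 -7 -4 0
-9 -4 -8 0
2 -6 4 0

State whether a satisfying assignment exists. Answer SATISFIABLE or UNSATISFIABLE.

SATISFIABLE

Pure literal: y2 appears only positively; assign y2 = True.
Try y1 = False.
Set y3 = False and propagate.
Set y4 = False and propagate.
  then y8 is forced to False.
The remaining clauses are satisfied by y5 = False, y6 = True, y7 = False, y9 = True, y10 = False.
Every clause has at least one true literal under this assignment.
So y1=F, y2=T, y3=F, y4=F, y5=F, y6=T, y7=F, y8=F, y9=T, y10=F is a satisfying assignment.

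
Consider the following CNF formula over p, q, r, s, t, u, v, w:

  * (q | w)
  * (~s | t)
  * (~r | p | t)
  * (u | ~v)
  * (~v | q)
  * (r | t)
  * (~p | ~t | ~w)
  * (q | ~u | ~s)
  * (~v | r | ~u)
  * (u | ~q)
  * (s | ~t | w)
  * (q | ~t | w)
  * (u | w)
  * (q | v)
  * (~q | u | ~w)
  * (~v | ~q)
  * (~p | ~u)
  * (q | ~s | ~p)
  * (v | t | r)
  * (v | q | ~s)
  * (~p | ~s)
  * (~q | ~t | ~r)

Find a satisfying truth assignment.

Set p = False and propagate.
Set q = True and propagate.
  then u is forced to True.
  then v is forced to False.
Try r = False.
  then t is forced to True.
The remaining clauses are satisfied by s = False, w = True.
Every clause has at least one true literal under this assignment.
Check each clause:
  1. (w | q) — w is true.
  2. (t | ~s) — ~s is true.
  3. (p | ~r | t) — ~r is true.
  4. (u | ~v) — ~v is true.
  5. (q | ~v) — ~v is true.
  6. (t | r) — t is true.
  7. (~p | ~w | ~t) — ~p is true.
  8. (~u | ~s | q) — q is true.
  9. (~u | ~v | r) — ~v is true.
  10. (u | ~q) — u is true.
  11. (s | w | ~t) — w is true.
  12. (q | ~t | w) — w is true.
  13. (u | w) — w is true.
  14. (v | q) — q is true.
  15. (~w | u | ~q) — u is true.
  16. (~q | ~v) — ~v is true.
  17. (~u | ~p) — ~p is true.
  18. (q | ~s | ~p) — q is true.
  19. (t | v | r) — t is true.
  20. (q | v | ~s) — q is true.
  21. (~s | ~p) — ~s is true.
  22. (~q | ~r | ~t) — ~r is true.

p=F, q=T, r=F, s=F, t=T, u=T, v=F, w=T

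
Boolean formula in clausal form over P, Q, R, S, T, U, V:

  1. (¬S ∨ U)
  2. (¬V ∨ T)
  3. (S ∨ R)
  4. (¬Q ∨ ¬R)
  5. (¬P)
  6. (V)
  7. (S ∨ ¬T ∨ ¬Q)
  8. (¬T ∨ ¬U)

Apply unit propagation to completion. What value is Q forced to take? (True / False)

Unit clause (¬P) sets P = False.
(V) stands alone — V = True.
(T ∨ ¬V) with V = True leaves only T, so T = True.
(¬U ∨ ¬T): since T = True, the clause reduces to (¬U). U = False.
(U ∨ ¬S) with U = False leaves only ¬S, so S = False.
(S ∨ R) with S = False leaves only R, so R = True.
From (¬Q ∨ ¬R) and R = True: Q = False.

False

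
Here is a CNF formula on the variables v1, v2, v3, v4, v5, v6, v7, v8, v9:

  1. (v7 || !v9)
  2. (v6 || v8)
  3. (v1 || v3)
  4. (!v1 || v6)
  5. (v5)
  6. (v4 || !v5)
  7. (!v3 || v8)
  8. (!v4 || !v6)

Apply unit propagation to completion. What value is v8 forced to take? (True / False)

Unit clause (v5) sets v5 = True.
(v4 || !v5): since v5 = True, the clause reduces to (v4). v4 = True.
(!v6 || !v4): since v4 = True, the clause reduces to (!v6). v6 = False.
In (v6 || v8), v6 is now false; v8 must hold, so v8 = True.

True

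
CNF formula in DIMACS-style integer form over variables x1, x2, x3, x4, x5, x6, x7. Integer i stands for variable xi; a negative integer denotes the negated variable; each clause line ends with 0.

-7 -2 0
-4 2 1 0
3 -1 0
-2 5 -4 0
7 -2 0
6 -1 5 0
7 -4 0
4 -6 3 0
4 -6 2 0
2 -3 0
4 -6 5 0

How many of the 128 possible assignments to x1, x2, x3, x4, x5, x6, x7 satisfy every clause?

Satisfying assignments:
  x1=0 x2=0 x3=0 x4=0 x5=0 x6=0 x7=0
  x1=0 x2=0 x3=0 x4=0 x5=0 x6=0 x7=1
  x1=0 x2=0 x3=0 x4=0 x5=1 x6=0 x7=0
  x1=0 x2=0 x3=0 x4=0 x5=1 x6=0 x7=1
That's 4 in total.

4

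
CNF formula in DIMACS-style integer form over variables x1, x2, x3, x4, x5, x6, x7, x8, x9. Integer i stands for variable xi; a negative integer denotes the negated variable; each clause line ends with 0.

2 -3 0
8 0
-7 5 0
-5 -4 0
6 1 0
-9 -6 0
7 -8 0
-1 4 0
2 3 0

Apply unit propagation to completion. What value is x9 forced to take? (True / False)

Unit clause (x8) sets x8 = True.
From (x7 ∨ ¬x8) and x8 = True: x7 = True.
In (x5 ∨ ¬x7), ¬x7 is now false; x5 must hold, so x5 = True.
In (¬x5 ∨ ¬x4), ¬x5 is now false; ¬x4 must hold, so x4 = False.
(¬x1 ∨ x4): since x4 = False, the clause reduces to (¬x1). x1 = False.
(x1 ∨ x6) with x1 = False leaves only x6, so x6 = True.
(¬x6 ∨ ¬x9): since x6 = True, the clause reduces to (¬x9). x9 = False.

False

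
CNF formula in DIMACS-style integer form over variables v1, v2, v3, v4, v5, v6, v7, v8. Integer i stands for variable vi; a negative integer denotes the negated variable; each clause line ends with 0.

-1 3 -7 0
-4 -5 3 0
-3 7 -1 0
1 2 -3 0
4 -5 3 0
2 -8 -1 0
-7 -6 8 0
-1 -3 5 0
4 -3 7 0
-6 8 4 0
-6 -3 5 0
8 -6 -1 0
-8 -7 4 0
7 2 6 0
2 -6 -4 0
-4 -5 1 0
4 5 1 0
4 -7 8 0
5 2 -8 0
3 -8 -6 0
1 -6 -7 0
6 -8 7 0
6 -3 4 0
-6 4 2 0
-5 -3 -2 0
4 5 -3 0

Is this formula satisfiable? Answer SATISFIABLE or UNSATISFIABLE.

Set v1 = False and propagate.
Set v2 = True and propagate.
The remaining clauses are satisfied by v3 = False, v4 = True, v5 = False, v6 = True, v7 = False, v8 = False.
So v1=False, v2=True, v3=False, v4=True, v5=False, v6=True, v7=False, v8=False is a satisfying assignment.

SATISFIABLE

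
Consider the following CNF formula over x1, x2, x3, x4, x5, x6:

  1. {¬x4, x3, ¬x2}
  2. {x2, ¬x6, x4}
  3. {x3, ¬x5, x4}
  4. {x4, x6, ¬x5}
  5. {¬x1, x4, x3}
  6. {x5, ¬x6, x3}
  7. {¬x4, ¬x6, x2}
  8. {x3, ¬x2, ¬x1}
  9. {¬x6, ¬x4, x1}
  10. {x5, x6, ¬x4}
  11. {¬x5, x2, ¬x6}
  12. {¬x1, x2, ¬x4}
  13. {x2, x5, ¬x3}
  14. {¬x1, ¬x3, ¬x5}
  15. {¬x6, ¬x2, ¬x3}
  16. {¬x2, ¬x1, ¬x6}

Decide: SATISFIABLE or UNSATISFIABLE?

SATISFIABLE

Try x1 = False.
Branch on x2: take x2 = False.
Try x3 = True.
  then x5 is forced to True.
  then x6 is forced to False.
  then x4 is forced to True.
So x1 = F  x2 = F  x3 = T  x4 = T  x5 = T  x6 = F is a satisfying assignment.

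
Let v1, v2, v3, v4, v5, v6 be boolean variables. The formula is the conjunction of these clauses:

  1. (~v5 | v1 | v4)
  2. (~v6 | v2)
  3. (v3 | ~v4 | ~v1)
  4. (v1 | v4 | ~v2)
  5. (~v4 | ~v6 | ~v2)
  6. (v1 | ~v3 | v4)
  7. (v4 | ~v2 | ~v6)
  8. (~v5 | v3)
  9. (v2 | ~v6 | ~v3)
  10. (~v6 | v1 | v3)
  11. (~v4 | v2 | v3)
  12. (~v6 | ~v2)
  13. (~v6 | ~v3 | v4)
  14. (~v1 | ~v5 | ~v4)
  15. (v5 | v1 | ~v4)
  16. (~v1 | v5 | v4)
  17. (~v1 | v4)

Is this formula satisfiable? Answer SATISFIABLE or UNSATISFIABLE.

SATISFIABLE

Pure literal: v6 appears only negated; assign v6 = False.
Try v1 = False.
Try v2 = True.
  then v4 is forced to True.
  then v5 is forced to True.
  then v3 is forced to True.
So v1=False, v2=True, v3=True, v4=True, v5=True, v6=False is a satisfying assignment.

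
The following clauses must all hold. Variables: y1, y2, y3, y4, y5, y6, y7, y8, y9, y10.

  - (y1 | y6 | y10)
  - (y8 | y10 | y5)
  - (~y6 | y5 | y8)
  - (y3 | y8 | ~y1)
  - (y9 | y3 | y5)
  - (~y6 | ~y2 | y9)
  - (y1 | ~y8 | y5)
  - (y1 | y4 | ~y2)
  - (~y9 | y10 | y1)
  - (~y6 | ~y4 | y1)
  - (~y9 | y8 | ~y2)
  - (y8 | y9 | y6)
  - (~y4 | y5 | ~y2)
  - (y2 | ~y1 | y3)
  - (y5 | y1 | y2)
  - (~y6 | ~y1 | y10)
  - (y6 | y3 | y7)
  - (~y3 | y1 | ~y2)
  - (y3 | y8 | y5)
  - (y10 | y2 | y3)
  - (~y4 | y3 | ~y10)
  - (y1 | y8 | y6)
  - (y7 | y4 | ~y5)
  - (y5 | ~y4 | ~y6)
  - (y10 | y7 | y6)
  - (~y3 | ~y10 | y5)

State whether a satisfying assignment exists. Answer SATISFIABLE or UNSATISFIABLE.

y7 occurs only positively in the remaining clauses — set y7 = True.
Branch on y1: take y1 = True.
The remaining clauses are satisfied by y2 = False, y3 = True, y4 = False, y5 = True, y6 = True, y8 = False, y9 = False, y10 = True.
So y1=T  y2=F  y3=T  y4=F  y5=T  y6=T  y7=T  y8=F  y9=F  y10=T is a satisfying assignment.

SATISFIABLE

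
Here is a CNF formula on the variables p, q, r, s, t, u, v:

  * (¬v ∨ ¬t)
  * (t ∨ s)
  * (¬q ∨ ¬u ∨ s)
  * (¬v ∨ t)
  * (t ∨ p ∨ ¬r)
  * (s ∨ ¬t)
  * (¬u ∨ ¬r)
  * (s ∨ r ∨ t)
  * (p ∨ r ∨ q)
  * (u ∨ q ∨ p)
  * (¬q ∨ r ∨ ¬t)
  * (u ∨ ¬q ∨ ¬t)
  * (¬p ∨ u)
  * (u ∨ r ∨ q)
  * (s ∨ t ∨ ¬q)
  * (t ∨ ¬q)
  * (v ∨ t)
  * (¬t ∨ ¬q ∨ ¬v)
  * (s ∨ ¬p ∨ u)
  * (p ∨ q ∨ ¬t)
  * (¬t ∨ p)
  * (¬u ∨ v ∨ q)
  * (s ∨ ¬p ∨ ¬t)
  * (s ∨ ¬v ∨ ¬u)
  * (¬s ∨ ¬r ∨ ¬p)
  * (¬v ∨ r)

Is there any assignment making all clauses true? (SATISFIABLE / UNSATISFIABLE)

UNSATISFIABLE

t = True:
  propagation gives v=False, s=True, p=True, u=True; an empty clause results — contradiction.
t = False:
  propagation gives s=True, v=False; an empty clause results — contradiction.
Every branch closes, so no satisfying assignment exists.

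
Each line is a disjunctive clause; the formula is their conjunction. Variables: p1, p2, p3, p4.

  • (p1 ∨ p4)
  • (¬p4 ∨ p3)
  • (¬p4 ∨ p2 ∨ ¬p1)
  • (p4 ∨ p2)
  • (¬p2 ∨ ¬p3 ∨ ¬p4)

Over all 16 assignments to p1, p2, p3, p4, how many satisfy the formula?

3

Satisfying assignments:
  p1=0 p2=0 p3=1 p4=1
  p1=1 p2=1 p3=0 p4=0
  p1=1 p2=1 p3=1 p4=0
Count: 3.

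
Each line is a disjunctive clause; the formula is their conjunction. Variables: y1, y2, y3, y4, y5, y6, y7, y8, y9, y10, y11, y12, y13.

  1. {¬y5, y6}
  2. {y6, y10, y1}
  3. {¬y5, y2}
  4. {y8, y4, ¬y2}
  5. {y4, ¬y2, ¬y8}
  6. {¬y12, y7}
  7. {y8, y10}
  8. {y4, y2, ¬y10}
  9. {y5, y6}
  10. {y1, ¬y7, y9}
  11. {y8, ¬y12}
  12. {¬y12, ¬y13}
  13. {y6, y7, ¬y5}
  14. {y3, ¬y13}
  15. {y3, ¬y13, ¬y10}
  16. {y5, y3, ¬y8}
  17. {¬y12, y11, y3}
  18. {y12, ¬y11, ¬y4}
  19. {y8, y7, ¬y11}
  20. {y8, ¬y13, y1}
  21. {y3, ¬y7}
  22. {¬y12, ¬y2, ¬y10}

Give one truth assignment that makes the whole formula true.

y1=False, y2=False, y3=True, y4=False, y5=False, y6=True, y7=False, y8=True, y9=False, y10=False, y11=False, y12=False, y13=False

Check each clause:
  1. {¬y5, y6} — ¬y5 is true.
  2. {y6, y10, y1} — y6 is true.
  3. {y2, ¬y5} — ¬y5 is true.
  4. {¬y2, y8, y4} — y8 is true.
  5. {¬y2, ¬y8, y4} — ¬y2 is true.
  6. {y7, ¬y12} — ¬y12 is true.
  7. {y10, y8} — y8 is true.
  8. {y2, ¬y10, y4} — ¬y10 is true.
  9. {y5, y6} — y6 is true.
  10. {y9, y1, ¬y7} — ¬y7 is true.
  11. {y8, ¬y12} — y8 is true.
  12. {¬y12, ¬y13} — ¬y13 is true.
  13. {¬y5, y6, y7} — ¬y5 is true.
  14. {¬y13, y3} — y3 is true.
  15. {¬y10, y3, ¬y13} — y3 is true.
  16. {y3, ¬y8, y5} — y3 is true.
  17. {y11, ¬y12, y3} — y3 is true.
  18. {y12, ¬y11, ¬y4} — ¬y4 is true.
  19. {¬y11, y8, y7} — y8 is true.
  20. {y1, y8, ¬y13} — y8 is true.
  21. {¬y7, y3} — ¬y7 is true.
  22. {¬y12, ¬y2, ¬y10} — ¬y12 is true.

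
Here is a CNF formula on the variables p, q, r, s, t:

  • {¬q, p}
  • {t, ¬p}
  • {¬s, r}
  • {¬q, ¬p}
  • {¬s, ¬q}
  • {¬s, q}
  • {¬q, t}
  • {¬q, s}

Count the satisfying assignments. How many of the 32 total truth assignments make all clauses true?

The models are:
  p=F q=F r=F s=F t=F
  p=F q=F r=F s=F t=T
  p=F q=F r=T s=F t=F
  p=F q=F r=T s=F t=T
  p=T q=F r=F s=F t=T
  p=T q=F r=T s=F t=T
Count: 6.

6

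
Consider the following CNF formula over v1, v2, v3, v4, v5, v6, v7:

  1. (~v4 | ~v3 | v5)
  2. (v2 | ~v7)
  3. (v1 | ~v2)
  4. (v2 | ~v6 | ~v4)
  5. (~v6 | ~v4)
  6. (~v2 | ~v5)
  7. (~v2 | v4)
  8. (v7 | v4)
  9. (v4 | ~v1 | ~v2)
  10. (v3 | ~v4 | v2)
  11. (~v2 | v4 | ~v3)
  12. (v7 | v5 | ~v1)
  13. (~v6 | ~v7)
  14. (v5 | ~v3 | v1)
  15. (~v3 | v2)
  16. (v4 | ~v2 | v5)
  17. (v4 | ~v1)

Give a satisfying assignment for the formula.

v1=T, v2=T, v3=F, v4=T, v5=F, v6=F, v7=T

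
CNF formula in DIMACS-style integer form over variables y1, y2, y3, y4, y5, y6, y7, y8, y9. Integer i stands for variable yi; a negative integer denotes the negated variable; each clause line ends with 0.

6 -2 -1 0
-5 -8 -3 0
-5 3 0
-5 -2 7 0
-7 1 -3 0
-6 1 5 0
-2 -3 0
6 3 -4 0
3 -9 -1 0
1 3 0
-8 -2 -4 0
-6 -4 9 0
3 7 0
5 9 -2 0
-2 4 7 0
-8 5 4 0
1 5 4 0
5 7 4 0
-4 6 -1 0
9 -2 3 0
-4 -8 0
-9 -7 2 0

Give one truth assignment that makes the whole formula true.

y1 = True  y2 = False  y3 = True  y4 = True  y5 = False  y6 = True  y7 = False  y8 = False  y9 = True

Check each clause:
  1. (~y2 \/ ~y1 \/ y6) — ~y2 is true.
  2. (~y3 \/ ~y5 \/ ~y8) — ~y8 is true.
  3. (y3 \/ ~y5) — y3 is true.
  4. (y7 \/ ~y5 \/ ~y2) — ~y5 is true.
  5. (~y3 \/ ~y7 \/ y1) — ~y7 is true.
  6. (~y6 \/ y5 \/ y1) — y1 is true.
  7. (~y2 \/ ~y3) — ~y2 is true.
  8. (y3 \/ ~y4 \/ y6) — y3 is true.
  9. (~y1 \/ y3 \/ ~y9) — y3 is true.
  10. (y1 \/ y3) — y1 is true.
  11. (~y4 \/ ~y2 \/ ~y8) — ~y8 is true.
  12. (y9 \/ ~y4 \/ ~y6) — y9 is true.
  13. (y3 \/ y7) — y3 is true.
  14. (~y2 \/ y9 \/ y5) — y9 is true.
  15. (y4 \/ y7 \/ ~y2) — y4 is true.
  16. (y5 \/ y4 \/ ~y8) — ~y8 is true.
  17. (y1 \/ y4 \/ y5) — y1 is true.
  18. (y5 \/ y4 \/ y7) — y4 is true.
  19. (~y1 \/ y6 \/ ~y4) — y6 is true.
  20. (~y2 \/ y9 \/ y3) — y9 is true.
  21. (~y8 \/ ~y4) — ~y8 is true.
  22. (~y7 \/ ~y9 \/ y2) — ~y7 is true.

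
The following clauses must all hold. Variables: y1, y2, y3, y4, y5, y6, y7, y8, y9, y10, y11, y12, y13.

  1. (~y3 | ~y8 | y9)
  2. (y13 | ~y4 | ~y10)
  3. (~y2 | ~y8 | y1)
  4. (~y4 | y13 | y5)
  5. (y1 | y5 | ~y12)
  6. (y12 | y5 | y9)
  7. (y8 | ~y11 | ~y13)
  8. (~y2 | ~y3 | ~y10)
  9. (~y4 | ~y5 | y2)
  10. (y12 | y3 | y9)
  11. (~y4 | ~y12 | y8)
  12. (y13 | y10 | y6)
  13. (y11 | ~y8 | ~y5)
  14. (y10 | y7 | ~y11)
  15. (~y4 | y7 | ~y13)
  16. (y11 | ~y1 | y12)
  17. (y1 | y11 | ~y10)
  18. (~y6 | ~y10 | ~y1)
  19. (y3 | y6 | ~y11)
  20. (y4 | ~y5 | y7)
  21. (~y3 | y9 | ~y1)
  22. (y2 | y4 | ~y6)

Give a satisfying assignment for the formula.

y1=True, y2=False, y3=False, y4=False, y5=False, y6=False, y7=False, y8=True, y9=True, y10=True, y11=False, y12=True, y13=True

Pure literal: y9 appears only positively; assign y9 = True.
Try y1 = True.
For the remaining variables, y2 = False, y3 = False, y4 = False, y5 = False, y6 = False, y7 = False, y8 = True, y10 = True, y11 = False, y12 = True, y13 = True works.
Every clause has at least one true literal under this assignment.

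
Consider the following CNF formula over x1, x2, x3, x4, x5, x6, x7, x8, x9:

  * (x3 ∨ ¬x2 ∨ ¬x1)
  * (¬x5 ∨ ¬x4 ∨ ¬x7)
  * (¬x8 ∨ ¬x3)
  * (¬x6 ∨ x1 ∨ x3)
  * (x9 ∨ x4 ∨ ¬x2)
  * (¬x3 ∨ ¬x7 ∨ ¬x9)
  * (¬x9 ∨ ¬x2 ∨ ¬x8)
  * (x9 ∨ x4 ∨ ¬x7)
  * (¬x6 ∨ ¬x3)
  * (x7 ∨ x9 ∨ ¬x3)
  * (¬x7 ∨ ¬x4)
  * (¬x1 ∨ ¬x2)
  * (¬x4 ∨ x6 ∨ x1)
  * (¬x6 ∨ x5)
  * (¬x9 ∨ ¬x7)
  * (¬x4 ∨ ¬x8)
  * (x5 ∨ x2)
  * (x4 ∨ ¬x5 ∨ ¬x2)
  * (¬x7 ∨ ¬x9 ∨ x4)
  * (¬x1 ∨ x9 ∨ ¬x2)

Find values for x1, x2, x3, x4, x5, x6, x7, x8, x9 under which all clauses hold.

Pure literal: x8 appears only negated; assign x8 = False.
Try x1 = False.
The remaining clauses are satisfied by x2 = True, x3 = True, x4 = False, x5 = False, x6 = False, x7 = False, x9 = True.
Check each clause:
  1. (x3 ∨ ¬x2 ∨ ¬x1) — x3 is true.
  2. (¬x7 ∨ ¬x4 ∨ ¬x5) — ¬x7 is true.
  3. (¬x3 ∨ ¬x8) — ¬x8 is true.
  4. (x3 ∨ x1 ∨ ¬x6) — ¬x6 is true.
  5. (¬x2 ∨ x4 ∨ x9) — x9 is true.
  6. (¬x3 ∨ ¬x9 ∨ ¬x7) — ¬x7 is true.
  7. (¬x9 ∨ ¬x8 ∨ ¬x2) — ¬x8 is true.
  8. (x9 ∨ ¬x7 ∨ x4) — x9 is true.
  9. (¬x6 ∨ ¬x3) — ¬x6 is true.
  10. (¬x3 ∨ x7 ∨ x9) — x9 is true.
  11. (¬x4 ∨ ¬x7) — ¬x7 is true.
  12. (¬x2 ∨ ¬x1) — ¬x1 is true.
  13. (x6 ∨ ¬x4 ∨ x1) — ¬x4 is true.
  14. (x5 ∨ ¬x6) — ¬x6 is true.
  15. (¬x7 ∨ ¬x9) — ¬x7 is true.
  16. (¬x8 ∨ ¬x4) — ¬x8 is true.
  17. (x2 ∨ x5) — x2 is true.
  18. (¬x2 ∨ ¬x5 ∨ x4) — ¬x5 is true.
  19. (x4 ∨ ¬x9 ∨ ¬x7) — ¬x7 is true.
  20. (x9 ∨ ¬x1 ∨ ¬x2) — x9 is true.

x1=F, x2=T, x3=T, x4=F, x5=F, x6=F, x7=F, x8=F, x9=T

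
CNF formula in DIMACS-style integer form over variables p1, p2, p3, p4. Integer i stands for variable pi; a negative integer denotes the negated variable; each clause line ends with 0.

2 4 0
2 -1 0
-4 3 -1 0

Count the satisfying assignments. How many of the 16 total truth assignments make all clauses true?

Case analysis on p1 and p2:
  p1=T, p2=T: remaining (p3,p4) ∈ {(F,F); (T,F); (T,T)} — 3.
  p1=T, p2=F: a clause becomes empty — 0.
  p1=F, p2=T: remaining (p3,p4) ∈ {(F,F); (F,T); (T,F); (T,T)} — 4.
  p1=F, p2=F: remaining (p3,p4) ∈ {(F,T); (T,T)} — 2.
Total: 3 + 0 + 4 + 2 = 9.

9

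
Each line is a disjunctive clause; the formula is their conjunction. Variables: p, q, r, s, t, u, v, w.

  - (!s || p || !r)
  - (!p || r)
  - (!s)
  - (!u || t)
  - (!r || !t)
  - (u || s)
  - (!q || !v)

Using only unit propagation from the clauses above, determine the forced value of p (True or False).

Unit clause (!s) sets s = False.
From (u || s) and s = False: u = True.
(!u || t): since u = True, the clause reduces to (t). t = True.
(!t || !r): since t = True, the clause reduces to (!r). r = False.
(!p || r) with r = False leaves only !p, so p = False.

False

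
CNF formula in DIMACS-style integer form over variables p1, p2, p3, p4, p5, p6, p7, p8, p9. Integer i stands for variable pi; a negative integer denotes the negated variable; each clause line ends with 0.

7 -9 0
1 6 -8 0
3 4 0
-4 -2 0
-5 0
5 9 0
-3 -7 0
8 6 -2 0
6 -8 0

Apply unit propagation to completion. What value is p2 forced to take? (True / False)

False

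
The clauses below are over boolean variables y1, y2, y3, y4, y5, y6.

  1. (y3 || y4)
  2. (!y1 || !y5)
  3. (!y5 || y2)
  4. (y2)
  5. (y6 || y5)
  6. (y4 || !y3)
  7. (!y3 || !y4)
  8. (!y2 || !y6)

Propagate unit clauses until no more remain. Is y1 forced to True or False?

False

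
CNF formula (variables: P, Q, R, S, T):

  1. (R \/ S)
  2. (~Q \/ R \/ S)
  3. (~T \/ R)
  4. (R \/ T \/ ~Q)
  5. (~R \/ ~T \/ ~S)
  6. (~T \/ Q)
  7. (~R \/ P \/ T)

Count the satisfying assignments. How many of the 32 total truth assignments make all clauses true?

Case analysis on R and T:
  R=1, T=1: remaining (P,Q,S) ∈ {(0,1,0); (1,1,0)} — 2.
  R=1, T=0: remaining (P,Q,S) ∈ {(1,0,0); (1,0,1); (1,1,0); (1,1,1)} — 4.
  R=0, T=1: a clause becomes empty — 0.
  R=0, T=0: remaining (P,Q,S) ∈ {(0,0,1); (1,0,1)} — 2.
Total: 2 + 4 + 0 + 2 = 8.

8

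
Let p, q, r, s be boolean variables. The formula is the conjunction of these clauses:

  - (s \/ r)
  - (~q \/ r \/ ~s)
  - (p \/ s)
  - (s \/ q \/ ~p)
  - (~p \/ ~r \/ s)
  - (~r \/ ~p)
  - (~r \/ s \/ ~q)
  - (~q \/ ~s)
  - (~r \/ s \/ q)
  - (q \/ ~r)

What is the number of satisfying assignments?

2

The models are:
  p=0 q=0 r=0 s=1
  p=1 q=0 r=0 s=1
Count: 2.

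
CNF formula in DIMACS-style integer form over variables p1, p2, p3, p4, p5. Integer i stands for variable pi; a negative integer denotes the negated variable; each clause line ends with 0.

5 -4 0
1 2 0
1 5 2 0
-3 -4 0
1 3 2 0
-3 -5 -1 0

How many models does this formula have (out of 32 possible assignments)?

13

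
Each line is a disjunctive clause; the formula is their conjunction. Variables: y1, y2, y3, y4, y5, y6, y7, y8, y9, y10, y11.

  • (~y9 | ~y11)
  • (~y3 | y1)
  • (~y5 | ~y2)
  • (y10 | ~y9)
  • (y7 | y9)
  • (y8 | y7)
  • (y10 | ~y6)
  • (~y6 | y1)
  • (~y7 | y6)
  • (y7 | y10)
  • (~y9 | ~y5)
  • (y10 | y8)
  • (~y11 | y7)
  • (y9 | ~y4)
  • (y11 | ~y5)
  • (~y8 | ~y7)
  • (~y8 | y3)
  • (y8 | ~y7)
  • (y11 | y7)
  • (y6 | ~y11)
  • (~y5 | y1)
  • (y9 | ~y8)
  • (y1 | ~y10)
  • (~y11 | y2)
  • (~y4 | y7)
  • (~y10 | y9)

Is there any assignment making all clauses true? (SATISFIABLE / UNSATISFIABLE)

UNSATISFIABLE

y7 = True:
  propagation gives y6=True, y10=True, y1=True, y8=False; an empty clause results — contradiction.
y7 = False:
  propagation gives y9=True, y11=False; an empty clause results — contradiction.
Every branch closes, so no satisfying assignment exists.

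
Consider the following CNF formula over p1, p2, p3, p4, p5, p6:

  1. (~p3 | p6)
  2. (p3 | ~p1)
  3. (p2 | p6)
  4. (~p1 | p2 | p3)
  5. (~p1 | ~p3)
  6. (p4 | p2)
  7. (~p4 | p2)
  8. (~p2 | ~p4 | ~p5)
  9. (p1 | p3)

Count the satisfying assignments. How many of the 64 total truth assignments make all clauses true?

3

The models are:
  p1=F p2=T p3=T p4=F p5=F p6=T
  p1=F p2=T p3=T p4=F p5=T p6=T
  p1=F p2=T p3=T p4=T p5=F p6=T
That's 3 in total.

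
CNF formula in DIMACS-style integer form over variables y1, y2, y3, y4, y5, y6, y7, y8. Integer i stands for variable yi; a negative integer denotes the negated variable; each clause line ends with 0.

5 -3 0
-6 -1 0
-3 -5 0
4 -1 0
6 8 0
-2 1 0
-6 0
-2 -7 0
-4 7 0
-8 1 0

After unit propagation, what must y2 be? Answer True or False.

False

Unit clause (~y6) sets y6 = False.
(y6 | y8): since y6 = False, the clause reduces to (y8). y8 = True.
(y1 | ~y8): since y8 = True, the clause reduces to (y1). y1 = True.
(y4 | ~y1): since y1 = True, the clause reduces to (y4). y4 = True.
From (y7 | ~y4) and y4 = True: y7 = True.
From (~y7 | ~y2) and y7 = True: y2 = False.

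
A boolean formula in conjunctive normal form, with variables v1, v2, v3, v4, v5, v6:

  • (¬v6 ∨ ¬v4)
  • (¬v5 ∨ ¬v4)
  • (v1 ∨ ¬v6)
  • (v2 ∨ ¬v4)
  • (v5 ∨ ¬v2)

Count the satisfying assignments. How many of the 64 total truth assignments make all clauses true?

18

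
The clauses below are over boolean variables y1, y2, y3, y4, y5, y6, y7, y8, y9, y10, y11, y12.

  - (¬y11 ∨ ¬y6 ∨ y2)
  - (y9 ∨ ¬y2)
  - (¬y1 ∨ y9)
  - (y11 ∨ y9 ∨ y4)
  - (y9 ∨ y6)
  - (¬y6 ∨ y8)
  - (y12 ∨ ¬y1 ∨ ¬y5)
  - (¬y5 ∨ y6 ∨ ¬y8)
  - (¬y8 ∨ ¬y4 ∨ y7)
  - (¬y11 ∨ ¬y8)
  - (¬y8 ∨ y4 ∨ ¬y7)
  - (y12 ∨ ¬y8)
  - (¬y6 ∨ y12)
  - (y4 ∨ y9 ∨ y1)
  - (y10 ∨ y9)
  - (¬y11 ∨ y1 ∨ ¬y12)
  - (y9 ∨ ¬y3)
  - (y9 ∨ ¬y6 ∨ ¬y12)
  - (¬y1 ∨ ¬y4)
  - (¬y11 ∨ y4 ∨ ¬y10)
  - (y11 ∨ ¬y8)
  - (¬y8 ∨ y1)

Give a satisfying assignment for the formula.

y1=T, y2=T, y3=F, y4=F, y5=F, y6=F, y7=T, y8=F, y9=T, y10=F, y11=F, y12=F

Check each clause:
  1. (y2 ∨ ¬y6 ∨ ¬y11) — ¬y6 is true.
  2. (y9 ∨ ¬y2) — y9 is true.
  3. (y9 ∨ ¬y1) — y9 is true.
  4. (y9 ∨ y11 ∨ y4) — y9 is true.
  5. (y6 ∨ y9) — y9 is true.
  6. (y8 ∨ ¬y6) — ¬y6 is true.
  7. (¬y5 ∨ y12 ∨ ¬y1) — ¬y5 is true.
  8. (¬y8 ∨ ¬y5 ∨ y6) — ¬y8 is true.
  9. (¬y8 ∨ y7 ∨ ¬y4) — ¬y8 is true.
  10. (¬y11 ∨ ¬y8) — ¬y8 is true.
  11. (¬y7 ∨ ¬y8 ∨ y4) — ¬y8 is true.
  12. (y12 ∨ ¬y8) — ¬y8 is true.
  13. (y12 ∨ ¬y6) — ¬y6 is true.
  14. (y9 ∨ y4 ∨ y1) — y9 is true.
  15. (y10 ∨ y9) — y9 is true.
  16. (¬y12 ∨ y1 ∨ ¬y11) — y1 is true.
  17. (¬y3 ∨ y9) — y9 is true.
  18. (y9 ∨ ¬y6 ∨ ¬y12) — y9 is true.
  19. (¬y1 ∨ ¬y4) — ¬y4 is true.
  20. (¬y11 ∨ ¬y10 ∨ y4) — ¬y11 is true.
  21. (¬y8 ∨ y11) — ¬y8 is true.
  22. (y1 ∨ ¬y8) — ¬y8 is true.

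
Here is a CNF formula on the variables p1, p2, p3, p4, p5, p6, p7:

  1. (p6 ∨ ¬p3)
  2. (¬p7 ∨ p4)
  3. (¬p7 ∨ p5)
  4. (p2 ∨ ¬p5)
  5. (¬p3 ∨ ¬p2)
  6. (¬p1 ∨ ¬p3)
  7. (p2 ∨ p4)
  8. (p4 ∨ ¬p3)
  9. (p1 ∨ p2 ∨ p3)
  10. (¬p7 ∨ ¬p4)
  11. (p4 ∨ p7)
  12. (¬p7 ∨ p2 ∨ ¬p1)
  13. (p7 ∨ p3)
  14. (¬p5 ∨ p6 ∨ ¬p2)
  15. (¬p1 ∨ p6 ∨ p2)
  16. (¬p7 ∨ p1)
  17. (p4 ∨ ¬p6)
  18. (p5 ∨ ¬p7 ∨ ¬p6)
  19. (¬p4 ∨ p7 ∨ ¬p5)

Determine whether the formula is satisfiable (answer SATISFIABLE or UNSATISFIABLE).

SATISFIABLE

Try p1 = False.
  then p7 is forced to False.
  then p4 is forced to True.
  then p3 is forced to True.
  then p6 is forced to True.
  then p2 is forced to False.
  then p5 is forced to False.
So p1=0, p2=0, p3=1, p4=1, p5=0, p6=1, p7=0 is a satisfying assignment.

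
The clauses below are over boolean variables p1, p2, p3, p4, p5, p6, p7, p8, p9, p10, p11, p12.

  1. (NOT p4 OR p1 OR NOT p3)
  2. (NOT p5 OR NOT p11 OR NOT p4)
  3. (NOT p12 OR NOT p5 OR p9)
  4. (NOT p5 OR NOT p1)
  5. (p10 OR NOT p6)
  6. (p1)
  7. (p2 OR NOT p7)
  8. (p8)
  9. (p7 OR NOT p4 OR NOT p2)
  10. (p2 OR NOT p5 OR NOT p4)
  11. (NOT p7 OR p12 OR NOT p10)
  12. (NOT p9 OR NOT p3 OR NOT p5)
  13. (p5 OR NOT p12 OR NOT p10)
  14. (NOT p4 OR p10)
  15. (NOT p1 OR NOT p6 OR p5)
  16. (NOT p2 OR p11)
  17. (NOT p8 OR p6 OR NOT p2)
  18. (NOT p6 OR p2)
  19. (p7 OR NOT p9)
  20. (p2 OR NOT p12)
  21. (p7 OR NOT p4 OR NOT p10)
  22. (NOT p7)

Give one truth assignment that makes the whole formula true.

p1 = True, p2 = False, p3 = False, p4 = False, p5 = False, p6 = False, p7 = False, p8 = True, p9 = False, p10 = True, p11 = False, p12 = False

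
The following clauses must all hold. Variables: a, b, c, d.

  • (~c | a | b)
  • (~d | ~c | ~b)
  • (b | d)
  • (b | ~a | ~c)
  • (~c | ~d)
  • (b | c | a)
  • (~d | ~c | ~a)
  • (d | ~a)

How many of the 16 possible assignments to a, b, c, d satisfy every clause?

The models are:
  a=0 b=1 c=0 d=0
  a=0 b=1 c=0 d=1
  a=0 b=1 c=1 d=0
  a=1 b=0 c=0 d=1
  a=1 b=1 c=0 d=1
Count: 5.

5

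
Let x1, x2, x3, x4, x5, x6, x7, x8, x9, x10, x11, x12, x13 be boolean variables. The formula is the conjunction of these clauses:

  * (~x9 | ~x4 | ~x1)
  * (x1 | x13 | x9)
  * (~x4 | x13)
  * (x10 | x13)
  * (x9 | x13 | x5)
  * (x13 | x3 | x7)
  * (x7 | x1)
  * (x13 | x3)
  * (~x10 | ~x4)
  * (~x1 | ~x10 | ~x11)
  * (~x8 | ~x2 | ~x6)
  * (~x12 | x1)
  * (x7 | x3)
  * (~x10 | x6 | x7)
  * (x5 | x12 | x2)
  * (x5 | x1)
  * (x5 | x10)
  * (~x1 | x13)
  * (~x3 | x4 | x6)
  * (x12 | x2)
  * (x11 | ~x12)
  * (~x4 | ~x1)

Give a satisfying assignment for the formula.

x1=T  x2=F  x3=T  x4=F  x5=T  x6=T  x7=T  x8=T  x9=T  x10=F  x11=T  x12=T  x13=T

Check each clause:
  1. (~x4 | ~x1 | ~x9) — ~x4 is true.
  2. (x1 | x9 | x13) — x1 is true.
  3. (~x4 | x13) — ~x4 is true.
  4. (x13 | x10) — x13 is true.
  5. (x13 | x9 | x5) — x9 is true.
  6. (x7 | x3 | x13) — x3 is true.
  7. (x1 | x7) — x1 is true.
  8. (x13 | x3) — x3 is true.
  9. (~x4 | ~x10) — ~x4 is true.
  10. (~x11 | ~x1 | ~x10) — ~x10 is true.
  11. (~x6 | ~x2 | ~x8) — ~x2 is true.
  12. (~x12 | x1) — x1 is true.
  13. (x3 | x7) — x3 is true.
  14. (x6 | x7 | ~x10) — x7 is true.
  15. (x12 | x5 | x2) — x12 is true.
  16. (x1 | x5) — x1 is true.
  17. (x10 | x5) — x5 is true.
  18. (~x1 | x13) — x13 is true.
  19. (~x3 | x4 | x6) — x6 is true.
  20. (x2 | x12) — x12 is true.
  21. (~x12 | x11) — x11 is true.
  22. (~x4 | ~x1) — ~x4 is true.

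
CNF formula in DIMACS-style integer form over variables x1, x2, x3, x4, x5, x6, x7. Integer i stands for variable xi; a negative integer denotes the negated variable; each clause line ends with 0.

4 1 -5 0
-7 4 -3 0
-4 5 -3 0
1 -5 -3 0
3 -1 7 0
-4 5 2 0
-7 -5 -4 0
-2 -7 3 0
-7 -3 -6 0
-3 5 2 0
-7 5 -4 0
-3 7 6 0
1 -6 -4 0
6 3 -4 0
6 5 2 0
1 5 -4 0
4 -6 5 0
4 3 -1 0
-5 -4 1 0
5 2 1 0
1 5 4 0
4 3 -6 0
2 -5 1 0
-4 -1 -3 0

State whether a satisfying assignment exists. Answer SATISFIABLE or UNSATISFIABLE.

SATISFIABLE

Set x1 = True and propagate.
Branch on x2: take x2 = True.
For the remaining variables, x3 = True, x4 = False, x5 = True, x6 = True, x7 = False works.
So x1=1  x2=1  x3=1  x4=0  x5=1  x6=1  x7=0 is a satisfying assignment.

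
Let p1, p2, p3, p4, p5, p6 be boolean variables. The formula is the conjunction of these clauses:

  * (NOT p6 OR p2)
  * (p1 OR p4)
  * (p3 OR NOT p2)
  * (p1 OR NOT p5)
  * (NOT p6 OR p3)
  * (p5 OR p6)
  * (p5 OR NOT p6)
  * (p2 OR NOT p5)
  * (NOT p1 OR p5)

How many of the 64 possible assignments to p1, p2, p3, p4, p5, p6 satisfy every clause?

4

The models are:
  p1=1 p2=1 p3=1 p4=0 p5=1 p6=0
  p1=1 p2=1 p3=1 p4=0 p5=1 p6=1
  p1=1 p2=1 p3=1 p4=1 p5=1 p6=0
  p1=1 p2=1 p3=1 p4=1 p5=1 p6=1
That's 4 in total.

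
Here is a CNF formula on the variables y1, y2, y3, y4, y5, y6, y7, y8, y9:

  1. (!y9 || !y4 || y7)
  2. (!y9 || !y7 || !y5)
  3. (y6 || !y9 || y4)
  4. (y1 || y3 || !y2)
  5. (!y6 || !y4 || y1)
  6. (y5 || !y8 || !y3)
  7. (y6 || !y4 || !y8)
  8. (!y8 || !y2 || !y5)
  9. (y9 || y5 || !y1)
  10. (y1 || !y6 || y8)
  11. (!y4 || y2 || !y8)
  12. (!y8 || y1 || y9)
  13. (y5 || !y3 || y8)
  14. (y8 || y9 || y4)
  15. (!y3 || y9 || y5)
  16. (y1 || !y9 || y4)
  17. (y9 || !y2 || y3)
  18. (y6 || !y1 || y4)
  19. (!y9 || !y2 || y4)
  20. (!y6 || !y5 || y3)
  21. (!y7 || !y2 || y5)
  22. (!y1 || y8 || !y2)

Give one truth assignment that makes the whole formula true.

Branch on y1: take y1 = True.
Try y2 = False.
The remaining clauses are satisfied by y3 = True, y4 = True, y5 = True, y6 = False, y7 = True, y8 = False, y9 = False.
Check each clause:
  1. (!y9 || y7 || !y4) — !y9 is true.
  2. (!y5 || !y7 || !y9) — !y9 is true.
  3. (!y9 || y4 || y6) — y4 is true.
  4. (!y2 || y3 || y1) — y1 is true.
  5. (y1 || !y4 || !y6) — y1 is true.
  6. (!y3 || y5 || !y8) — !y8 is true.
  7. (!y4 || y6 || !y8) — !y8 is true.
  8. (!y8 || !y2 || !y5) — !y8 is true.
  9. (y5 || !y1 || y9) — y5 is true.
  10. (y8 || y1 || !y6) — y1 is true.
  11. (!y8 || y2 || !y4) — !y8 is true.
  12. (y9 || !y8 || y1) — !y8 is true.
  13. (y8 || !y3 || y5) — y5 is true.
  14. (y9 || y8 || y4) — y4 is true.
  15. (y9 || y5 || !y3) — y5 is true.
  16. (y1 || y4 || !y9) — y1 is true.
  17. (!y2 || y9 || y3) — y3 is true.
  18. (!y1 || y4 || y6) — y4 is true.
  19. (!y9 || !y2 || y4) — y4 is true.
  20. (!y6 || !y5 || y3) — y3 is true.
  21. (!y7 || y5 || !y2) — y5 is true.
  22. (!y2 || y8 || !y1) — !y2 is true.

y1 = True, y2 = False, y3 = True, y4 = True, y5 = True, y6 = False, y7 = True, y8 = False, y9 = False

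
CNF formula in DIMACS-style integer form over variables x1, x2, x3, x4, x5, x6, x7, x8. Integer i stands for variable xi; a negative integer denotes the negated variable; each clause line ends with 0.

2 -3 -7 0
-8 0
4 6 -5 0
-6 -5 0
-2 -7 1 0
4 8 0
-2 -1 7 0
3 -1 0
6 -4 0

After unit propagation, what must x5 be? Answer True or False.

Unit clause (¬x8) sets x8 = False.
(x8 ∨ x4) with x8 = False leaves only x4, so x4 = True.
In (x6 ∨ ¬x4), ¬x4 is now false; x6 must hold, so x6 = True.
In (¬x6 ∨ ¬x5), ¬x6 is now false; ¬x5 must hold, so x5 = False.

False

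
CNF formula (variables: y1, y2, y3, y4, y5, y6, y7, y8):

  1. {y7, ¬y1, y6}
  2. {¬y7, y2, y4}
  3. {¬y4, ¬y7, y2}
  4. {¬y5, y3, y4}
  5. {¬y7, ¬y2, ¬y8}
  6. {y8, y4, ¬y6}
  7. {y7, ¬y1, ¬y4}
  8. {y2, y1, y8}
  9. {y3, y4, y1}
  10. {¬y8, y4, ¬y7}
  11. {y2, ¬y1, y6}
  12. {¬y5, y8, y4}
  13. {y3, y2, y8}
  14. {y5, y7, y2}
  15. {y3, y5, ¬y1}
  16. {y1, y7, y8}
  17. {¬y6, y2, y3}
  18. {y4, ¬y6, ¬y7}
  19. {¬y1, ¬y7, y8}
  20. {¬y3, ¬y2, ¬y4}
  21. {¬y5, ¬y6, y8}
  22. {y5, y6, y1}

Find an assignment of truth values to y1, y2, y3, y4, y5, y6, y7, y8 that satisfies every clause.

y1=T, y2=F, y3=T, y4=F, y5=T, y6=T, y7=F, y8=T

Check each clause:
  1. {¬y1, y6, y7} — y6 is true.
  2. {y2, y4, ¬y7} — ¬y7 is true.
  3. {¬y7, y2, ¬y4} — ¬y7 is true.
  4. {y3, y4, ¬y5} — y3 is true.
  5. {¬y7, ¬y2, ¬y8} — ¬y7 is true.
  6. {y4, y8, ¬y6} — y8 is true.
  7. {¬y4, y7, ¬y1} — ¬y4 is true.
  8. {y2, y8, y1} — y8 is true.
  9. {y4, y3, y1} — y1 is true.
  10. {¬y8, y4, ¬y7} — ¬y7 is true.
  11. {y6, y2, ¬y1} — y6 is true.
  12. {¬y5, y4, y8} — y8 is true.
  13. {y8, y3, y2} — y8 is true.
  14. {y7, y5, y2} — y5 is true.
  15. {y3, y5, ¬y1} — y3 is true.
  16. {y1, y8, y7} — y8 is true.
  17. {y2, y3, ¬y6} — y3 is true.
  18. {y4, ¬y7, ¬y6} — ¬y7 is true.
  19. {¬y7, ¬y1, y8} — y8 is true.
  20. {¬y4, ¬y2, ¬y3} — ¬y4 is true.
  21. {¬y5, y8, ¬y6} — y8 is true.
  22. {y1, y5, y6} — y1 is true.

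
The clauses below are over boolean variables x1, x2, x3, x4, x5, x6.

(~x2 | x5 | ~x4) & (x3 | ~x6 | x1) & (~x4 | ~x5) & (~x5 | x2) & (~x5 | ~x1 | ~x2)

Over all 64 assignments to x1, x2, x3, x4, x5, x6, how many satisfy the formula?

Case analysis on x5 and x2:
  x5=1, x2=1: remaining (x1,x3,x4,x6) ∈ {(0,0,0,0); (0,1,0,0); (0,1,0,1)} — 3.
  x5=1, x2=0: a clause becomes empty — 0.
  x5=0, x2=1: 7 of the 16 assignments to (x1,x3,x4,x6) work.
  x5=0, x2=0: x4 free; 7 ways for (x1,x3,x6) × 2^1 = 14.
Total: 3 + 0 + 7 + 14 = 24.

24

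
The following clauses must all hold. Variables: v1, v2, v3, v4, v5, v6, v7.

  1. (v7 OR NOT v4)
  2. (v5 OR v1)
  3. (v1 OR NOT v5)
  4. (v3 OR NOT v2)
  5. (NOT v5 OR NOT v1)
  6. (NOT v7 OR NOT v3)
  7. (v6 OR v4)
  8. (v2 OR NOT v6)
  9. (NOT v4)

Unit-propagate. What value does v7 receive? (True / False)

(NOT v4) is a unit clause: v4 = False.
(v6 OR v4) with v4 = False leaves only v6, so v6 = True.
From (NOT v6 OR v2) and v6 = True: v2 = True.
(v3 OR NOT v2): since v2 = True, the clause reduces to (v3). v3 = True.
(NOT v3 OR NOT v7) with v3 = True leaves only NOT v7, so v7 = False.

False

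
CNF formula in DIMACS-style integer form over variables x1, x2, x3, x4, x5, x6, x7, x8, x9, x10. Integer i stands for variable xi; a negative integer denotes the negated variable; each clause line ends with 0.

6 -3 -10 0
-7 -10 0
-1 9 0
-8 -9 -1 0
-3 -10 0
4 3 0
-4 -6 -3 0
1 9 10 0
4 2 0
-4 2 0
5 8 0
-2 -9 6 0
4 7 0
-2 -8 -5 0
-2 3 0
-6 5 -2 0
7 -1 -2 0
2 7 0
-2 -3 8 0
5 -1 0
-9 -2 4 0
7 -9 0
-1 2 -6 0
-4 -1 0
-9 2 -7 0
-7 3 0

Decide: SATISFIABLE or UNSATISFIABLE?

UNSATISFIABLE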